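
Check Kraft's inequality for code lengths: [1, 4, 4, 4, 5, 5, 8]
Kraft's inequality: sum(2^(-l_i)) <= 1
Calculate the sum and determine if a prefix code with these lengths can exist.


Sum = 2^(-1) + 2^(-4) + 2^(-4) + 2^(-4) + 2^(-5) + 2^(-5) + 2^(-8)
    = 0.5 + 0.0625 + 0.0625 + 0.0625 + 0.03125 + 0.03125 + 0.00390625
    = 193/256 = 0.75390625
Since 0.75390625 <= 1, Kraft's inequality IS satisfied.
A prefix code with these lengths CAN exist.

Kraft sum = 0.75390625. Satisfied.


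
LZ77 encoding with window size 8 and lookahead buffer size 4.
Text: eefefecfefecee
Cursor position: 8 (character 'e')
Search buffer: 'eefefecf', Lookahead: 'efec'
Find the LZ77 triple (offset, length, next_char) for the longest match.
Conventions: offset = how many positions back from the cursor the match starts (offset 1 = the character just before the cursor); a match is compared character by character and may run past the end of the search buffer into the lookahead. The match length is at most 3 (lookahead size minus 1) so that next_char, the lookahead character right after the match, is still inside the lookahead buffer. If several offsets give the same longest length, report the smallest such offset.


Try each offset into the search buffer:
  offset=1 (pos 7, char 'f'): match length 0
  offset=2 (pos 6, char 'c'): match length 0
  offset=3 (pos 5, char 'e'): match length 1
  offset=4 (pos 4, char 'f'): match length 0
  offset=5 (pos 3, char 'e'): match length 3
  offset=6 (pos 2, char 'f'): match length 0
  offset=7 (pos 1, char 'e'): match length 3
  offset=8 (pos 0, char 'e'): match length 1
Longest match has length 3, found at offsets 5, 7; take the smallest, offset 5.
next_char = character at position 8 + 3 = 11 -> 'c'

Best match: offset=5, length=3 (matching 'efe' starting at position 3)
LZ77 triple: (5, 3, 'c')


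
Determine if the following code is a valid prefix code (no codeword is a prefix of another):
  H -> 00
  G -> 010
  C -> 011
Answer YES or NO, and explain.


Checking each pair (does one codeword prefix another?):
  H='00' vs G='010': no prefix
  H='00' vs C='011': no prefix
  G='010' vs H='00': no prefix
  G='010' vs C='011': no prefix
  C='011' vs H='00': no prefix
  C='011' vs G='010': no prefix
No violation found over all pairs.

YES -- this is a valid prefix code. No codeword is a prefix of any other codeword.


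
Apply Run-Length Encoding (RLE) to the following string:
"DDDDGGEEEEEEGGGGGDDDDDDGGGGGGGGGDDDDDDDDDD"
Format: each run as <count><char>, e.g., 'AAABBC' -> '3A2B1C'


Scanning runs left to right:
  i=0: run of 'D' x 4 -> '4D'
  i=4: run of 'G' x 2 -> '2G'
  i=6: run of 'E' x 6 -> '6E'
  i=12: run of 'G' x 5 -> '5G'
  i=17: run of 'D' x 6 -> '6D'
  i=23: run of 'G' x 9 -> '9G'
  i=32: run of 'D' x 10 -> '10D'

RLE = 4D2G6E5G6D9G10D


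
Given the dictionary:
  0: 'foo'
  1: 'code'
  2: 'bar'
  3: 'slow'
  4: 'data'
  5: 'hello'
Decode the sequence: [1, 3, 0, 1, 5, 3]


Look up each index in the dictionary:
  1 -> 'code'
  3 -> 'slow'
  0 -> 'foo'
  1 -> 'code'
  5 -> 'hello'
  3 -> 'slow'

Decoded: "code slow foo code hello slow"


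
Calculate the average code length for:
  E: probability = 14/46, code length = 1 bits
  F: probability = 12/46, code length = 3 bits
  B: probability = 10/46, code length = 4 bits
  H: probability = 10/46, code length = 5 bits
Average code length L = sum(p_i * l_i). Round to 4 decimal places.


Weighted contributions p_i * l_i:
  E: (14/46) * 1 = 14/46
  F: (12/46) * 3 = 36/46
  B: (10/46) * 4 = 40/46
  H: (10/46) * 5 = 50/46
Sum = (14 + 36 + 40 + 50)/46 = 140/46

L = 140/46 = 3.0435 bits/symbol


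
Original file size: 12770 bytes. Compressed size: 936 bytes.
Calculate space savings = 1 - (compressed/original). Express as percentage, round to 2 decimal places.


ratio = compressed/original = 936/12770 = 0.073297
savings = 1 - ratio = 1 - 0.073297 = 0.926703
as a percentage: 0.926703 * 100 = 92.67%

Space savings = 1 - 936/12770 = 92.67%


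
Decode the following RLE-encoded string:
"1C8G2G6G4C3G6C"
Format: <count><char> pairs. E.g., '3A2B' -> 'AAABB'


Expanding each <count><char> pair:
  1C -> 'C'
  8G -> 'GGGGGGGG'
  2G -> 'GG'
  6G -> 'GGGGGG'
  4C -> 'CCCC'
  3G -> 'GGG'
  6C -> 'CCCCCC'

Decoded = CGGGGGGGGGGGGGGGGCCCCGGGCCCCCC


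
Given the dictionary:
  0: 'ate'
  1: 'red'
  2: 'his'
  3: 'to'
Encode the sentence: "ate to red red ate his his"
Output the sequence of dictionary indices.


Look up each word in the dictionary:
  'ate' -> 0
  'to' -> 3
  'red' -> 1
  'red' -> 1
  'ate' -> 0
  'his' -> 2
  'his' -> 2

Encoded: [0, 3, 1, 1, 0, 2, 2]


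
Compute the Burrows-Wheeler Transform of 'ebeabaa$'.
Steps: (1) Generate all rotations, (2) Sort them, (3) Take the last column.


Rotations (sorted):
  0: $ebeabaa -> last char: a
  1: a$ebeaba -> last char: a
  2: aa$ebeab -> last char: b
  3: abaa$ebe -> last char: e
  4: baa$ebea -> last char: a
  5: beabaa$e -> last char: e
  6: eabaa$eb -> last char: b
  7: ebeabaa$ -> last char: $


BWT = aabeaeb$


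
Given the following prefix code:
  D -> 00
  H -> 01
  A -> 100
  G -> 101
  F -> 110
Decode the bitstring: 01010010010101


Decoding step by step:
Bits 01 -> H
Bits 01 -> H
Bits 00 -> D
Bits 100 -> A
Bits 101 -> G
Bits 01 -> H


Decoded message: HHDAGH


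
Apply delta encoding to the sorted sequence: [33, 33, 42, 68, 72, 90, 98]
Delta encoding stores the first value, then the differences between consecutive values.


First value: 33
Deltas:
  33 - 33 = 0
  42 - 33 = 9
  68 - 42 = 26
  72 - 68 = 4
  90 - 72 = 18
  98 - 90 = 8


Delta encoded: [33, 0, 9, 26, 4, 18, 8]


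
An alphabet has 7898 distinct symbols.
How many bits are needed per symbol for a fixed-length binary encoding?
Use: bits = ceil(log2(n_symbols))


log2(7898) = 12.9473
Bracket: 2^12 = 4096 < 7898 <= 2^13 = 8192
So ceil(log2(7898)) = 13

bits = ceil(log2(7898)) = ceil(12.9473) = 13 bits


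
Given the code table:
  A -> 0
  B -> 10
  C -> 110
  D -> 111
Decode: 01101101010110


Decoding:
0 -> A
110 -> C
110 -> C
10 -> B
10 -> B
110 -> C


Result: ACCBBC


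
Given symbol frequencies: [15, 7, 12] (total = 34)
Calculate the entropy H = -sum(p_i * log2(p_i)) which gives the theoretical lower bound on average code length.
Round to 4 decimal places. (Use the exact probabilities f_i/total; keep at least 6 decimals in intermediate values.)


Per-symbol terms -p_i * log2(p_i) with p_i = f_i/34:
  p = 15/34 = 0.441176: log2(p) = -1.180572, -p*log2(p) = 0.520841
  p = 7/34 = 0.205882: log2(p) = -2.280108, -p*log2(p) = 0.469434
  p = 12/34 = 0.352941: log2(p) = -1.502500, -p*log2(p) = 0.530294
H = 0.520841 + 0.469434 + 0.530294 = 1.520569

H = 1.5206 bits/symbol


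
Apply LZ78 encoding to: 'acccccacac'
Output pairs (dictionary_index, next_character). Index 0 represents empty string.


LZ78 encoding steps:
Dictionary: {0: ''}
Step 1: w='' (idx 0), next='a' -> output (0, 'a'), add 'a' as idx 1
Step 2: w='' (idx 0), next='c' -> output (0, 'c'), add 'c' as idx 2
Step 3: w='c' (idx 2), next='c' -> output (2, 'c'), add 'cc' as idx 3
Step 4: w='cc' (idx 3), next='a' -> output (3, 'a'), add 'cca' as idx 4
Step 5: w='c' (idx 2), next='a' -> output (2, 'a'), add 'ca' as idx 5
Step 6: w='c' (idx 2), end of input -> output (2, '')


Encoded: [(0, 'a'), (0, 'c'), (2, 'c'), (3, 'a'), (2, 'a'), (2, '')]


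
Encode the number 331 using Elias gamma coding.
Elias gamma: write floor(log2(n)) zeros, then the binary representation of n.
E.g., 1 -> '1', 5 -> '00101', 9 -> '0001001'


num_bits = floor(log2(331)) + 1 = 9
leading_zeros = num_bits - 1 = 8
binary(331) = 101001011

Elias gamma(331) = '00000000' + '101001011' = 00000000101001011 (17 bits)


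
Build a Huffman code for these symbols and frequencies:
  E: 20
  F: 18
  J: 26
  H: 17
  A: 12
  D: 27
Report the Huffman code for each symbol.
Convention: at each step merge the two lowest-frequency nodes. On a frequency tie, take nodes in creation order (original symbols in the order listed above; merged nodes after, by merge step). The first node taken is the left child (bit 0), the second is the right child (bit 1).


Huffman tree construction:
Step 1: Merge A(12) + H(17) = 29
Step 2: Merge F(18) + E(20) = 38
Step 3: Merge J(26) + D(27) = 53
Step 4: Merge (A+H)(29) + (F+E)(38) = 67
Step 5: Merge (J+D)(53) + ((A+H)+(F+E))(67) = 120
Read each symbol's code off the tree from the root (left child = 0, right child = 1).

Codes:
  E: 111 (length 3)
  F: 110 (length 3)
  J: 00 (length 2)
  H: 101 (length 3)
  A: 100 (length 3)
  D: 01 (length 2)
Average code length: 307/120 = 2.5583 bits/symbol


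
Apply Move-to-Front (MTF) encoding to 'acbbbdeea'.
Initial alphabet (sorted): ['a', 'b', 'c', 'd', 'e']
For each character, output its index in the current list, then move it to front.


MTF encoding:
'a': index 0 in ['a', 'b', 'c', 'd', 'e'] -> ['a', 'b', 'c', 'd', 'e']
'c': index 2 in ['a', 'b', 'c', 'd', 'e'] -> ['c', 'a', 'b', 'd', 'e']
'b': index 2 in ['c', 'a', 'b', 'd', 'e'] -> ['b', 'c', 'a', 'd', 'e']
'b': index 0 in ['b', 'c', 'a', 'd', 'e'] -> ['b', 'c', 'a', 'd', 'e']
'b': index 0 in ['b', 'c', 'a', 'd', 'e'] -> ['b', 'c', 'a', 'd', 'e']
'd': index 3 in ['b', 'c', 'a', 'd', 'e'] -> ['d', 'b', 'c', 'a', 'e']
'e': index 4 in ['d', 'b', 'c', 'a', 'e'] -> ['e', 'd', 'b', 'c', 'a']
'e': index 0 in ['e', 'd', 'b', 'c', 'a'] -> ['e', 'd', 'b', 'c', 'a']
'a': index 4 in ['e', 'd', 'b', 'c', 'a'] -> ['a', 'e', 'd', 'b', 'c']


Output: [0, 2, 2, 0, 0, 3, 4, 0, 4]


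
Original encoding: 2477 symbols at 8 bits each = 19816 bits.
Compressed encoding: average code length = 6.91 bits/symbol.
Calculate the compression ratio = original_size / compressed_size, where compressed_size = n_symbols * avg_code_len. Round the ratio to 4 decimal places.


original_size = n_symbols * orig_bits = 2477 * 8 = 19816 bits
compressed_size = n_symbols * avg_code_len = 2477 * 6.91 = 17116.07 bits
ratio = original_size / compressed_size = 19816 / 17116.07 = 1.1577

Compression ratio = 1.1577


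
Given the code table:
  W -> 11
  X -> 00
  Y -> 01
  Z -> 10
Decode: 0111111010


Decoding:
01 -> Y
11 -> W
11 -> W
10 -> Z
10 -> Z


Result: YWWZZ


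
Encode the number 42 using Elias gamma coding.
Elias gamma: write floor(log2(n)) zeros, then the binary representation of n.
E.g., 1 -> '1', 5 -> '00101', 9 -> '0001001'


num_bits = floor(log2(42)) + 1 = 6
leading_zeros = num_bits - 1 = 5
binary(42) = 101010

Elias gamma(42) = '00000' + '101010' = 00000101010 (11 bits)


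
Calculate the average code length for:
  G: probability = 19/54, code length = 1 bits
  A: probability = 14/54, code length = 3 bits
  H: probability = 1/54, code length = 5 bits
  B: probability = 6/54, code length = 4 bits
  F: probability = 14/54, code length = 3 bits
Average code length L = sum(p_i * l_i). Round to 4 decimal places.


Weighted contributions p_i * l_i:
  G: (19/54) * 1 = 19/54
  A: (14/54) * 3 = 42/54
  H: (1/54) * 5 = 5/54
  B: (6/54) * 4 = 24/54
  F: (14/54) * 3 = 42/54
Sum = (19 + 42 + 5 + 24 + 42)/54 = 132/54

L = 132/54 = 2.4444 bits/symbol


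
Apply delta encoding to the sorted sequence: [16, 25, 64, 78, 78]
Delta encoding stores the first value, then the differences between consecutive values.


First value: 16
Deltas:
  25 - 16 = 9
  64 - 25 = 39
  78 - 64 = 14
  78 - 78 = 0


Delta encoded: [16, 9, 39, 14, 0]


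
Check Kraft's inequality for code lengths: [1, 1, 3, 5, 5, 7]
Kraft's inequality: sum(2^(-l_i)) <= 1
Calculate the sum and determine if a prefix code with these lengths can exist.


Sum = 2^(-1) + 2^(-1) + 2^(-3) + 2^(-5) + 2^(-5) + 2^(-7)
    = 0.5 + 0.5 + 0.125 + 0.03125 + 0.03125 + 0.0078125
    = 153/128 = 1.1953125
Since 1.1953125 > 1, Kraft's inequality is NOT satisfied.
A prefix code with these lengths CANNOT exist.

Kraft sum = 1.1953125. Not satisfied.


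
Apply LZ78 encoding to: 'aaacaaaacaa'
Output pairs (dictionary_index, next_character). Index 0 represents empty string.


LZ78 encoding steps:
Dictionary: {0: ''}
Step 1: w='' (idx 0), next='a' -> output (0, 'a'), add 'a' as idx 1
Step 2: w='a' (idx 1), next='a' -> output (1, 'a'), add 'aa' as idx 2
Step 3: w='' (idx 0), next='c' -> output (0, 'c'), add 'c' as idx 3
Step 4: w='aa' (idx 2), next='a' -> output (2, 'a'), add 'aaa' as idx 4
Step 5: w='a' (idx 1), next='c' -> output (1, 'c'), add 'ac' as idx 5
Step 6: w='aa' (idx 2), end of input -> output (2, '')


Encoded: [(0, 'a'), (1, 'a'), (0, 'c'), (2, 'a'), (1, 'c'), (2, '')]


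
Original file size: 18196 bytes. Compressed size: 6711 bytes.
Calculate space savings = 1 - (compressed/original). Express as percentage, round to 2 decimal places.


ratio = compressed/original = 6711/18196 = 0.368817
savings = 1 - ratio = 1 - 0.368817 = 0.631183
as a percentage: 0.631183 * 100 = 63.12%

Space savings = 1 - 6711/18196 = 63.12%


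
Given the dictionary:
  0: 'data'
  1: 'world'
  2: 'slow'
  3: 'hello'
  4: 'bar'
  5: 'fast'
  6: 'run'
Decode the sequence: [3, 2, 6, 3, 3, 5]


Look up each index in the dictionary:
  3 -> 'hello'
  2 -> 'slow'
  6 -> 'run'
  3 -> 'hello'
  3 -> 'hello'
  5 -> 'fast'

Decoded: "hello slow run hello hello fast"


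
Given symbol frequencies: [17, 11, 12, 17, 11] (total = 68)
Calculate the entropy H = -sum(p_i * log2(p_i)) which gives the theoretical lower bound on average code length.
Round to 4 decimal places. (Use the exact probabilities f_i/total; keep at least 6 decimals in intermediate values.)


Per-symbol terms -p_i * log2(p_i) with p_i = f_i/68:
  p = 17/68 = 0.250000: log2(p) = -2.000000, -p*log2(p) = 0.500000
  p = 11/68 = 0.161765: log2(p) = -2.628031, -p*log2(p) = 0.425123
  p = 12/68 = 0.176471: log2(p) = -2.502500, -p*log2(p) = 0.441618
  p = 17/68 = 0.250000: log2(p) = -2.000000, -p*log2(p) = 0.500000
  p = 11/68 = 0.161765: log2(p) = -2.628031, -p*log2(p) = 0.425123
H = 0.500000 + 0.425123 + 0.441618 + 0.500000 + 0.425123 = 2.291864

H = 2.2919 bits/symbol


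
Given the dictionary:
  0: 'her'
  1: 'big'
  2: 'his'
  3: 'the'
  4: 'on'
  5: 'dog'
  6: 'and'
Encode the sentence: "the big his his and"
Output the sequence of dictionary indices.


Look up each word in the dictionary:
  'the' -> 3
  'big' -> 1
  'his' -> 2
  'his' -> 2
  'and' -> 6

Encoded: [3, 1, 2, 2, 6]


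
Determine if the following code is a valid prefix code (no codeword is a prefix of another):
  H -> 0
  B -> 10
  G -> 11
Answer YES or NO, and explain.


Checking each pair (does one codeword prefix another?):
  H='0' vs B='10': no prefix
  H='0' vs G='11': no prefix
  B='10' vs H='0': no prefix
  B='10' vs G='11': no prefix
  G='11' vs H='0': no prefix
  G='11' vs B='10': no prefix
No violation found over all pairs.

YES -- this is a valid prefix code. No codeword is a prefix of any other codeword.


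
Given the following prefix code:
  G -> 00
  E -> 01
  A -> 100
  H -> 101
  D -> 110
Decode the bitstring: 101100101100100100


Decoding step by step:
Bits 101 -> H
Bits 100 -> A
Bits 101 -> H
Bits 100 -> A
Bits 100 -> A
Bits 100 -> A


Decoded message: HAHAAA


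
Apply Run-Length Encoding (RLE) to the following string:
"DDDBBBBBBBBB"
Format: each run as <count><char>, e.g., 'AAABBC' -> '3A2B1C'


Scanning runs left to right:
  i=0: run of 'D' x 3 -> '3D'
  i=3: run of 'B' x 9 -> '9B'

RLE = 3D9B


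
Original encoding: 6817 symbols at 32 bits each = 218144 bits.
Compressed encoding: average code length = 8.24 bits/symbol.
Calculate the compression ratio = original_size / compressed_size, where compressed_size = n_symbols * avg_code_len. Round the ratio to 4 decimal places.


original_size = n_symbols * orig_bits = 6817 * 32 = 218144 bits
compressed_size = n_symbols * avg_code_len = 6817 * 8.24 = 56172.08 bits
ratio = original_size / compressed_size = 218144 / 56172.08 = 3.8835

Compression ratio = 3.8835


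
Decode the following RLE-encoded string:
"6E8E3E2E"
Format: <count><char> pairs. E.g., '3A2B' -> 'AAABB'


Expanding each <count><char> pair:
  6E -> 'EEEEEE'
  8E -> 'EEEEEEEE'
  3E -> 'EEE'
  2E -> 'EE'

Decoded = EEEEEEEEEEEEEEEEEEE


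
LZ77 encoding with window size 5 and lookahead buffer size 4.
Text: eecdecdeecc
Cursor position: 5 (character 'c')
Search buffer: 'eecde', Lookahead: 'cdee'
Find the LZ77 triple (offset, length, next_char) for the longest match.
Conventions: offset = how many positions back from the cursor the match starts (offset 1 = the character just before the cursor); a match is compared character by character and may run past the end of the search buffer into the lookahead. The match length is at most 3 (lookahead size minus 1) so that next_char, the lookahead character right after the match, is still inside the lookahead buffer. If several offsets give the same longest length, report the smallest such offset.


Try each offset into the search buffer:
  offset=1 (pos 4, char 'e'): match length 0
  offset=2 (pos 3, char 'd'): match length 0
  offset=3 (pos 2, char 'c'): match length 3
  offset=4 (pos 1, char 'e'): match length 0
  offset=5 (pos 0, char 'e'): match length 0
Longest match has length 3 at offset 3.
next_char = character at position 5 + 3 = 8 -> 'e'

Best match: offset=3, length=3 (matching 'cde' starting at position 2)
LZ77 triple: (3, 3, 'e')


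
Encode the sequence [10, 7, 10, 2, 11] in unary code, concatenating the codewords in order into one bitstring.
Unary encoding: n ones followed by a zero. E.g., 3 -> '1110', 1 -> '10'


Encode each number as n ones followed by a terminating 0:
  10 -> 11111111110 (11 bits)
  7 -> 11111110 (8 bits)
  10 -> 11111111110 (11 bits)
  2 -> 110 (3 bits)
  11 -> 111111111110 (12 bits)
Total length = 11 + 8 + 11 + 3 + 12 = 45 bits.

Unary([10, 7, 10, 2, 11]) = 111111111101111111011111111110110111111111110 (45 bits)


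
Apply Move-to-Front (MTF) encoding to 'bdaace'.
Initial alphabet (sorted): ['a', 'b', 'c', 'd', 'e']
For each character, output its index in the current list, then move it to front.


MTF encoding:
'b': index 1 in ['a', 'b', 'c', 'd', 'e'] -> ['b', 'a', 'c', 'd', 'e']
'd': index 3 in ['b', 'a', 'c', 'd', 'e'] -> ['d', 'b', 'a', 'c', 'e']
'a': index 2 in ['d', 'b', 'a', 'c', 'e'] -> ['a', 'd', 'b', 'c', 'e']
'a': index 0 in ['a', 'd', 'b', 'c', 'e'] -> ['a', 'd', 'b', 'c', 'e']
'c': index 3 in ['a', 'd', 'b', 'c', 'e'] -> ['c', 'a', 'd', 'b', 'e']
'e': index 4 in ['c', 'a', 'd', 'b', 'e'] -> ['e', 'c', 'a', 'd', 'b']


Output: [1, 3, 2, 0, 3, 4]


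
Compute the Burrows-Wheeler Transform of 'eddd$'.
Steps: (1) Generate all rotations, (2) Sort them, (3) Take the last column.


Rotations (sorted):
  0: $eddd -> last char: d
  1: d$edd -> last char: d
  2: dd$ed -> last char: d
  3: ddd$e -> last char: e
  4: eddd$ -> last char: $


BWT = ddde$


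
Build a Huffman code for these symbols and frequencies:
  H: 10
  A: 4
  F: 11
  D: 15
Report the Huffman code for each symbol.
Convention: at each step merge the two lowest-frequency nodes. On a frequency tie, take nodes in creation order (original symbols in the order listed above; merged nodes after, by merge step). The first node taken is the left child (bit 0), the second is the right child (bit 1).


Huffman tree construction:
Step 1: Merge A(4) + H(10) = 14
Step 2: Merge F(11) + (A+H)(14) = 25
Step 3: Merge D(15) + (F+(A+H))(25) = 40
Read each symbol's code off the tree from the root (left child = 0, right child = 1).

Codes:
  H: 111 (length 3)
  A: 110 (length 3)
  F: 10 (length 2)
  D: 0 (length 1)
Average code length: 79/40 = 1.9750 bits/symbol


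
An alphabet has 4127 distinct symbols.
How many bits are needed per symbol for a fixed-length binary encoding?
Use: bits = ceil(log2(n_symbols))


log2(4127) = 12.0109
Bracket: 2^12 = 4096 < 4127 <= 2^13 = 8192
So ceil(log2(4127)) = 13

bits = ceil(log2(4127)) = ceil(12.0109) = 13 bits


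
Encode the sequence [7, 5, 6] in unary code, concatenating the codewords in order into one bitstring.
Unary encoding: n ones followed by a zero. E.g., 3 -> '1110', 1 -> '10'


Encode each number as n ones followed by a terminating 0:
  7 -> 11111110 (8 bits)
  5 -> 111110 (6 bits)
  6 -> 1111110 (7 bits)
Total length = 8 + 6 + 7 = 21 bits.

Unary([7, 5, 6]) = 111111101111101111110 (21 bits)


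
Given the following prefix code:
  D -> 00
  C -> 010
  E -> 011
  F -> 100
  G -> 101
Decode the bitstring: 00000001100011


Decoding step by step:
Bits 00 -> D
Bits 00 -> D
Bits 00 -> D
Bits 011 -> E
Bits 00 -> D
Bits 011 -> E


Decoded message: DDDEDE


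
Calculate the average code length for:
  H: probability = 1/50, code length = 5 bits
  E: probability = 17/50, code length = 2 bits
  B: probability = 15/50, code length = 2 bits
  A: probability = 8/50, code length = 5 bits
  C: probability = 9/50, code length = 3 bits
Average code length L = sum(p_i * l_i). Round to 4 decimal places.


Weighted contributions p_i * l_i:
  H: (1/50) * 5 = 5/50
  E: (17/50) * 2 = 34/50
  B: (15/50) * 2 = 30/50
  A: (8/50) * 5 = 40/50
  C: (9/50) * 3 = 27/50
Sum = (5 + 34 + 30 + 40 + 27)/50 = 136/50

L = 136/50 = 2.7200 bits/symbol


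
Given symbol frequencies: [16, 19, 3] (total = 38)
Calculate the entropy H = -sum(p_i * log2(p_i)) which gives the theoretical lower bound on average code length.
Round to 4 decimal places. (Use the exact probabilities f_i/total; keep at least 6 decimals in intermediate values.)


Per-symbol terms -p_i * log2(p_i) with p_i = f_i/38:
  p = 16/38 = 0.421053: log2(p) = -1.247928, -p*log2(p) = 0.525443
  p = 19/38 = 0.500000: log2(p) = -1.000000, -p*log2(p) = 0.500000
  p = 3/38 = 0.078947: log2(p) = -3.662965, -p*log2(p) = 0.289181
H = 0.525443 + 0.500000 + 0.289181 = 1.314624

H = 1.3146 bits/symbol


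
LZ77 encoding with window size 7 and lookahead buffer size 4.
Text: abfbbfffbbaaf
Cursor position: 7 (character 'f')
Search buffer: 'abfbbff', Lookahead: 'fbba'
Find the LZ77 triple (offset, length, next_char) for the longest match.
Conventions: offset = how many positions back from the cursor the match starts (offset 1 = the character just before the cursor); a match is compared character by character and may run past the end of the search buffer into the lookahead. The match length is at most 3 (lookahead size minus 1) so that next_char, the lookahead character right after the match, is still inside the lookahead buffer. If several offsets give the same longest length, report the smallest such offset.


Try each offset into the search buffer:
  offset=1 (pos 6, char 'f'): match length 1
  offset=2 (pos 5, char 'f'): match length 1
  offset=3 (pos 4, char 'b'): match length 0
  offset=4 (pos 3, char 'b'): match length 0
  offset=5 (pos 2, char 'f'): match length 3
  offset=6 (pos 1, char 'b'): match length 0
  offset=7 (pos 0, char 'a'): match length 0
Longest match has length 3 at offset 5.
next_char = character at position 7 + 3 = 10 -> 'a'

Best match: offset=5, length=3 (matching 'fbb' starting at position 2)
LZ77 triple: (5, 3, 'a')


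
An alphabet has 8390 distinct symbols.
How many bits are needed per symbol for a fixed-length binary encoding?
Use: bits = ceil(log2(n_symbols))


log2(8390) = 13.0345
Bracket: 2^13 = 8192 < 8390 <= 2^14 = 16384
So ceil(log2(8390)) = 14

bits = ceil(log2(8390)) = ceil(13.0345) = 14 bits


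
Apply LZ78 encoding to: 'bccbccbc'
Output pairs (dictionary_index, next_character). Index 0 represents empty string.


LZ78 encoding steps:
Dictionary: {0: ''}
Step 1: w='' (idx 0), next='b' -> output (0, 'b'), add 'b' as idx 1
Step 2: w='' (idx 0), next='c' -> output (0, 'c'), add 'c' as idx 2
Step 3: w='c' (idx 2), next='b' -> output (2, 'b'), add 'cb' as idx 3
Step 4: w='c' (idx 2), next='c' -> output (2, 'c'), add 'cc' as idx 4
Step 5: w='b' (idx 1), next='c' -> output (1, 'c'), add 'bc' as idx 5


Encoded: [(0, 'b'), (0, 'c'), (2, 'b'), (2, 'c'), (1, 'c')]


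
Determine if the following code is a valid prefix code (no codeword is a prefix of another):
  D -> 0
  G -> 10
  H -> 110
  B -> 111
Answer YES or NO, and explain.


Checking each pair (does one codeword prefix another?):
  D='0' vs G='10': no prefix
  D='0' vs H='110': no prefix
  D='0' vs B='111': no prefix
  G='10' vs D='0': no prefix
  G='10' vs H='110': no prefix
  G='10' vs B='111': no prefix
  H='110' vs D='0': no prefix
  H='110' vs G='10': no prefix
  H='110' vs B='111': no prefix
  B='111' vs D='0': no prefix
  B='111' vs G='10': no prefix
  B='111' vs H='110': no prefix
No violation found over all pairs.

YES -- this is a valid prefix code. No codeword is a prefix of any other codeword.


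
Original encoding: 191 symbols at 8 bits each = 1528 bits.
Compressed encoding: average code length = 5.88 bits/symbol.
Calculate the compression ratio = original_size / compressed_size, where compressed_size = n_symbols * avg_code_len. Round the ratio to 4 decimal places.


original_size = n_symbols * orig_bits = 191 * 8 = 1528 bits
compressed_size = n_symbols * avg_code_len = 191 * 5.88 = 1123.08 bits
ratio = original_size / compressed_size = 1528 / 1123.08 = 1.3605

Compression ratio = 1.3605


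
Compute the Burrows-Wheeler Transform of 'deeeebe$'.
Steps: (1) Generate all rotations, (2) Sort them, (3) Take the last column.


Rotations (sorted):
  0: $deeeebe -> last char: e
  1: be$deeee -> last char: e
  2: deeeebe$ -> last char: $
  3: e$deeeeb -> last char: b
  4: ebe$deee -> last char: e
  5: eebe$dee -> last char: e
  6: eeebe$de -> last char: e
  7: eeeebe$d -> last char: d


BWT = ee$beeed


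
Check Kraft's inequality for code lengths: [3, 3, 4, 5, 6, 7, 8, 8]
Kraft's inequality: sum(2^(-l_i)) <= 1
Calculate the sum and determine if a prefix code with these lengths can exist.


Sum = 2^(-3) + 2^(-3) + 2^(-4) + 2^(-5) + 2^(-6) + 2^(-7) + 2^(-8) + 2^(-8)
    = 0.125 + 0.125 + 0.0625 + 0.03125 + 0.015625 + 0.0078125 + 0.00390625 + 0.00390625
    = 96/256 = 0.375
Since 0.375 <= 1, Kraft's inequality IS satisfied.
A prefix code with these lengths CAN exist.

Kraft sum = 0.375. Satisfied.


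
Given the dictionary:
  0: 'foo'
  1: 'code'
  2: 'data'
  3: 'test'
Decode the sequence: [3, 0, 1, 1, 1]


Look up each index in the dictionary:
  3 -> 'test'
  0 -> 'foo'
  1 -> 'code'
  1 -> 'code'
  1 -> 'code'

Decoded: "test foo code code code"


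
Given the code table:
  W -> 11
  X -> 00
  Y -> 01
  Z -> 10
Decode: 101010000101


Decoding:
10 -> Z
10 -> Z
10 -> Z
00 -> X
01 -> Y
01 -> Y


Result: ZZZXYY


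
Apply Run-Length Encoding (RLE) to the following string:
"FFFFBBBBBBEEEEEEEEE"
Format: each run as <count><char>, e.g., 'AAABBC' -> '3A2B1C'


Scanning runs left to right:
  i=0: run of 'F' x 4 -> '4F'
  i=4: run of 'B' x 6 -> '6B'
  i=10: run of 'E' x 9 -> '9E'

RLE = 4F6B9E


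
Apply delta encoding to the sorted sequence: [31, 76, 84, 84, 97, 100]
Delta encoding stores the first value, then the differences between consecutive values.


First value: 31
Deltas:
  76 - 31 = 45
  84 - 76 = 8
  84 - 84 = 0
  97 - 84 = 13
  100 - 97 = 3


Delta encoded: [31, 45, 8, 0, 13, 3]


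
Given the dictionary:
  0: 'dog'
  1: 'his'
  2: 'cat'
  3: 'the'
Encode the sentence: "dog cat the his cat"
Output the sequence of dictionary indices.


Look up each word in the dictionary:
  'dog' -> 0
  'cat' -> 2
  'the' -> 3
  'his' -> 1
  'cat' -> 2

Encoded: [0, 2, 3, 1, 2]


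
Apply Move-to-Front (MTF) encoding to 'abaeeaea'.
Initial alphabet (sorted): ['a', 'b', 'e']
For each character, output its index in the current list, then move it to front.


MTF encoding:
'a': index 0 in ['a', 'b', 'e'] -> ['a', 'b', 'e']
'b': index 1 in ['a', 'b', 'e'] -> ['b', 'a', 'e']
'a': index 1 in ['b', 'a', 'e'] -> ['a', 'b', 'e']
'e': index 2 in ['a', 'b', 'e'] -> ['e', 'a', 'b']
'e': index 0 in ['e', 'a', 'b'] -> ['e', 'a', 'b']
'a': index 1 in ['e', 'a', 'b'] -> ['a', 'e', 'b']
'e': index 1 in ['a', 'e', 'b'] -> ['e', 'a', 'b']
'a': index 1 in ['e', 'a', 'b'] -> ['a', 'e', 'b']


Output: [0, 1, 1, 2, 0, 1, 1, 1]


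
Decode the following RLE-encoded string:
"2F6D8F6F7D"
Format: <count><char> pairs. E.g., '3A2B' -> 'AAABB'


Expanding each <count><char> pair:
  2F -> 'FF'
  6D -> 'DDDDDD'
  8F -> 'FFFFFFFF'
  6F -> 'FFFFFF'
  7D -> 'DDDDDDD'

Decoded = FFDDDDDDFFFFFFFFFFFFFFDDDDDDD


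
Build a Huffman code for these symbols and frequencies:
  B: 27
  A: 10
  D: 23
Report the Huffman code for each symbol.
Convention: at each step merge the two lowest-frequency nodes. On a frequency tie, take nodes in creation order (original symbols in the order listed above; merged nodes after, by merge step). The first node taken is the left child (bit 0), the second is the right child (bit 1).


Huffman tree construction:
Step 1: Merge A(10) + D(23) = 33
Step 2: Merge B(27) + (A+D)(33) = 60
Read each symbol's code off the tree from the root (left child = 0, right child = 1).

Codes:
  B: 0 (length 1)
  A: 10 (length 2)
  D: 11 (length 2)
Average code length: 93/60 = 1.5500 bits/symbol


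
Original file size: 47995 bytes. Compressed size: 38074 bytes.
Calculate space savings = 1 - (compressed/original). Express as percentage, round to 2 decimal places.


ratio = compressed/original = 38074/47995 = 0.793291
savings = 1 - ratio = 1 - 0.793291 = 0.206709
as a percentage: 0.206709 * 100 = 20.67%

Space savings = 1 - 38074/47995 = 20.67%


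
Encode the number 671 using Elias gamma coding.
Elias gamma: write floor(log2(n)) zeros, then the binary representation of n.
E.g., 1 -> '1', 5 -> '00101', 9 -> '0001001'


num_bits = floor(log2(671)) + 1 = 10
leading_zeros = num_bits - 1 = 9
binary(671) = 1010011111

Elias gamma(671) = '000000000' + '1010011111' = 0000000001010011111 (19 bits)


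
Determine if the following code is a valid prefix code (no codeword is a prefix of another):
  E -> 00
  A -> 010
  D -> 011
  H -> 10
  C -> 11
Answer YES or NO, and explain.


Checking each pair (does one codeword prefix another?):
  E='00' vs A='010': no prefix
  E='00' vs D='011': no prefix
  E='00' vs H='10': no prefix
  E='00' vs C='11': no prefix
  A='010' vs E='00': no prefix
  A='010' vs D='011': no prefix
  A='010' vs H='10': no prefix
  A='010' vs C='11': no prefix
  D='011' vs E='00': no prefix
  D='011' vs A='010': no prefix
  D='011' vs H='10': no prefix
  D='011' vs C='11': no prefix
  H='10' vs E='00': no prefix
  H='10' vs A='010': no prefix
  H='10' vs D='011': no prefix
  H='10' vs C='11': no prefix
  C='11' vs E='00': no prefix
  C='11' vs A='010': no prefix
  C='11' vs D='011': no prefix
  C='11' vs H='10': no prefix
No violation found over all pairs.

YES -- this is a valid prefix code. No codeword is a prefix of any other codeword.


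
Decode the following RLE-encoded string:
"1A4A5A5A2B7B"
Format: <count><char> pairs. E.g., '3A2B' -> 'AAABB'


Expanding each <count><char> pair:
  1A -> 'A'
  4A -> 'AAAA'
  5A -> 'AAAAA'
  5A -> 'AAAAA'
  2B -> 'BB'
  7B -> 'BBBBBBB'

Decoded = AAAAAAAAAAAAAAABBBBBBBBB


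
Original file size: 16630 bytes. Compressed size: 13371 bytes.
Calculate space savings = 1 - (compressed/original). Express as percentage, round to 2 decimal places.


ratio = compressed/original = 13371/16630 = 0.804029
savings = 1 - ratio = 1 - 0.804029 = 0.195971
as a percentage: 0.195971 * 100 = 19.6%

Space savings = 1 - 13371/16630 = 19.6%


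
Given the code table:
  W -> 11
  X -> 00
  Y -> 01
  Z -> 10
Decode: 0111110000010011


Decoding:
01 -> Y
11 -> W
11 -> W
00 -> X
00 -> X
01 -> Y
00 -> X
11 -> W


Result: YWWXXYXW


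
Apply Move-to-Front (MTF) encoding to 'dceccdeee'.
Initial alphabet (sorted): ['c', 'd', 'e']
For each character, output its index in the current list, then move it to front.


MTF encoding:
'd': index 1 in ['c', 'd', 'e'] -> ['d', 'c', 'e']
'c': index 1 in ['d', 'c', 'e'] -> ['c', 'd', 'e']
'e': index 2 in ['c', 'd', 'e'] -> ['e', 'c', 'd']
'c': index 1 in ['e', 'c', 'd'] -> ['c', 'e', 'd']
'c': index 0 in ['c', 'e', 'd'] -> ['c', 'e', 'd']
'd': index 2 in ['c', 'e', 'd'] -> ['d', 'c', 'e']
'e': index 2 in ['d', 'c', 'e'] -> ['e', 'd', 'c']
'e': index 0 in ['e', 'd', 'c'] -> ['e', 'd', 'c']
'e': index 0 in ['e', 'd', 'c'] -> ['e', 'd', 'c']


Output: [1, 1, 2, 1, 0, 2, 2, 0, 0]


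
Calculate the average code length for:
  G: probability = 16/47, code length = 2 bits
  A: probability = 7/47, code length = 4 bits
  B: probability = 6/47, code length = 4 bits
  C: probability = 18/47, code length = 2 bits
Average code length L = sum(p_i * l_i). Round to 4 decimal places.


Weighted contributions p_i * l_i:
  G: (16/47) * 2 = 32/47
  A: (7/47) * 4 = 28/47
  B: (6/47) * 4 = 24/47
  C: (18/47) * 2 = 36/47
Sum = (32 + 28 + 24 + 36)/47 = 120/47

L = 120/47 = 2.5532 bits/symbol


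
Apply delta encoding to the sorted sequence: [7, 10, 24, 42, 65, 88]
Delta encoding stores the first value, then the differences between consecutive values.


First value: 7
Deltas:
  10 - 7 = 3
  24 - 10 = 14
  42 - 24 = 18
  65 - 42 = 23
  88 - 65 = 23


Delta encoded: [7, 3, 14, 18, 23, 23]


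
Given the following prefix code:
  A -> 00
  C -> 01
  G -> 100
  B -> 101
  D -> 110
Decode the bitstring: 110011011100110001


Decoding step by step:
Bits 110 -> D
Bits 01 -> C
Bits 101 -> B
Bits 110 -> D
Bits 01 -> C
Bits 100 -> G
Bits 01 -> C


Decoded message: DCBDCGC


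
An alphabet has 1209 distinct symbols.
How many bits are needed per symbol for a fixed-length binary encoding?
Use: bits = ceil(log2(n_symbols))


log2(1209) = 10.2396
Bracket: 2^10 = 1024 < 1209 <= 2^11 = 2048
So ceil(log2(1209)) = 11

bits = ceil(log2(1209)) = ceil(10.2396) = 11 bits


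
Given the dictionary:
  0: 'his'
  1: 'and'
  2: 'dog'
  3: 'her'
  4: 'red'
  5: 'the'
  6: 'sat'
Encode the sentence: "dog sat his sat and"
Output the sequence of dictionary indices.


Look up each word in the dictionary:
  'dog' -> 2
  'sat' -> 6
  'his' -> 0
  'sat' -> 6
  'and' -> 1

Encoded: [2, 6, 0, 6, 1]


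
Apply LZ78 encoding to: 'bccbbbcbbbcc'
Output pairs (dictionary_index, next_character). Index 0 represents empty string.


LZ78 encoding steps:
Dictionary: {0: ''}
Step 1: w='' (idx 0), next='b' -> output (0, 'b'), add 'b' as idx 1
Step 2: w='' (idx 0), next='c' -> output (0, 'c'), add 'c' as idx 2
Step 3: w='c' (idx 2), next='b' -> output (2, 'b'), add 'cb' as idx 3
Step 4: w='b' (idx 1), next='b' -> output (1, 'b'), add 'bb' as idx 4
Step 5: w='cb' (idx 3), next='b' -> output (3, 'b'), add 'cbb' as idx 5
Step 6: w='b' (idx 1), next='c' -> output (1, 'c'), add 'bc' as idx 6
Step 7: w='c' (idx 2), end of input -> output (2, '')


Encoded: [(0, 'b'), (0, 'c'), (2, 'b'), (1, 'b'), (3, 'b'), (1, 'c'), (2, '')]


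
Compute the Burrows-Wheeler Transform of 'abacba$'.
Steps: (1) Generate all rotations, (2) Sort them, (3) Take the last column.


Rotations (sorted):
  0: $abacba -> last char: a
  1: a$abacb -> last char: b
  2: abacba$ -> last char: $
  3: acba$ab -> last char: b
  4: ba$abac -> last char: c
  5: bacba$a -> last char: a
  6: cba$aba -> last char: a


BWT = ab$bcaa


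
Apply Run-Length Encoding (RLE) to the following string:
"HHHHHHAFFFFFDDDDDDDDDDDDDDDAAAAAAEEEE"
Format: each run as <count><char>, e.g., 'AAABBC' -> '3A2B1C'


Scanning runs left to right:
  i=0: run of 'H' x 6 -> '6H'
  i=6: run of 'A' x 1 -> '1A'
  i=7: run of 'F' x 5 -> '5F'
  i=12: run of 'D' x 15 -> '15D'
  i=27: run of 'A' x 6 -> '6A'
  i=33: run of 'E' x 4 -> '4E'

RLE = 6H1A5F15D6A4E


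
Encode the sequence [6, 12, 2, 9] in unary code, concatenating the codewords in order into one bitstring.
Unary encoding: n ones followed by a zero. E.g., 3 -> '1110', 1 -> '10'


Encode each number as n ones followed by a terminating 0:
  6 -> 1111110 (7 bits)
  12 -> 1111111111110 (13 bits)
  2 -> 110 (3 bits)
  9 -> 1111111110 (10 bits)
Total length = 7 + 13 + 3 + 10 = 33 bits.

Unary([6, 12, 2, 9]) = 111111011111111111101101111111110 (33 bits)


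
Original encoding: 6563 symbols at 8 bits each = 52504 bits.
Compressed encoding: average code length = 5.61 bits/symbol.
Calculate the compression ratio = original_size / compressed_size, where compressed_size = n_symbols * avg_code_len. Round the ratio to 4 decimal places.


original_size = n_symbols * orig_bits = 6563 * 8 = 52504 bits
compressed_size = n_symbols * avg_code_len = 6563 * 5.61 = 36818.43 bits
ratio = original_size / compressed_size = 52504 / 36818.43 = 1.426

Compression ratio = 1.426


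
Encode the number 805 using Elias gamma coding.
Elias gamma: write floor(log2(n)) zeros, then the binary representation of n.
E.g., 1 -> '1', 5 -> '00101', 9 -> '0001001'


num_bits = floor(log2(805)) + 1 = 10
leading_zeros = num_bits - 1 = 9
binary(805) = 1100100101

Elias gamma(805) = '000000000' + '1100100101' = 0000000001100100101 (19 bits)


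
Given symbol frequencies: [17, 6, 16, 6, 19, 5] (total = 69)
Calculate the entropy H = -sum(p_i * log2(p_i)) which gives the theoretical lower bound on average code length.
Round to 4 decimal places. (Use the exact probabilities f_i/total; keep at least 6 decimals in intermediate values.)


Per-symbol terms -p_i * log2(p_i) with p_i = f_i/69:
  p = 17/69 = 0.246377: log2(p) = -2.021062, -p*log2(p) = 0.497943
  p = 6/69 = 0.086957: log2(p) = -3.523562, -p*log2(p) = 0.306397
  p = 16/69 = 0.231884: log2(p) = -2.108524, -p*log2(p) = 0.488933
  p = 6/69 = 0.086957: log2(p) = -3.523562, -p*log2(p) = 0.306397
  p = 19/69 = 0.275362: log2(p) = -1.860597, -p*log2(p) = 0.512338
  p = 5/69 = 0.072464: log2(p) = -3.786596, -p*log2(p) = 0.274391
H = 0.497943 + 0.306397 + 0.488933 + 0.306397 + 0.512338 + 0.274391 = 2.386399

H = 2.3864 bits/symbol


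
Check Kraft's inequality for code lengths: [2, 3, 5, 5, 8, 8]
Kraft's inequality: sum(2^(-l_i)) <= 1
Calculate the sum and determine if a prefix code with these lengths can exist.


Sum = 2^(-2) + 2^(-3) + 2^(-5) + 2^(-5) + 2^(-8) + 2^(-8)
    = 0.25 + 0.125 + 0.03125 + 0.03125 + 0.00390625 + 0.00390625
    = 114/256 = 0.4453125
Since 0.4453125 <= 1, Kraft's inequality IS satisfied.
A prefix code with these lengths CAN exist.

Kraft sum = 0.4453125. Satisfied.


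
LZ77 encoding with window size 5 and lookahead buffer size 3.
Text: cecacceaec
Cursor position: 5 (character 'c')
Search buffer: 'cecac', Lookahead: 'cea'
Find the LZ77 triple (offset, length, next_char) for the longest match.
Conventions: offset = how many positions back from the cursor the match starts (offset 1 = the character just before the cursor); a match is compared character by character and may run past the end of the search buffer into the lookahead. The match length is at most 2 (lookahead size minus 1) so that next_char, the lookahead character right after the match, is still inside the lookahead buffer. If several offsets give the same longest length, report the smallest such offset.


Try each offset into the search buffer:
  offset=1 (pos 4, char 'c'): match length 1
  offset=2 (pos 3, char 'a'): match length 0
  offset=3 (pos 2, char 'c'): match length 1
  offset=4 (pos 1, char 'e'): match length 0
  offset=5 (pos 0, char 'c'): match length 2
Longest match has length 2 at offset 5.
next_char = character at position 5 + 2 = 7 -> 'a'

Best match: offset=5, length=2 (matching 'ce' starting at position 0)
LZ77 triple: (5, 2, 'a')


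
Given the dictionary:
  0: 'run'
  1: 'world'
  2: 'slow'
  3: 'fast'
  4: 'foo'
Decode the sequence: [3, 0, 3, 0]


Look up each index in the dictionary:
  3 -> 'fast'
  0 -> 'run'
  3 -> 'fast'
  0 -> 'run'

Decoded: "fast run fast run"


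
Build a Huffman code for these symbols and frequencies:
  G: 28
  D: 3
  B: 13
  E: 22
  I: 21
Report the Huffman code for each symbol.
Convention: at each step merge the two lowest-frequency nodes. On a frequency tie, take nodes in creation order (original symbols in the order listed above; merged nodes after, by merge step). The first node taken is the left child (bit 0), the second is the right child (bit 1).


Huffman tree construction:
Step 1: Merge D(3) + B(13) = 16
Step 2: Merge (D+B)(16) + I(21) = 37
Step 3: Merge E(22) + G(28) = 50
Step 4: Merge ((D+B)+I)(37) + (E+G)(50) = 87
Read each symbol's code off the tree from the root (left child = 0, right child = 1).

Codes:
  G: 11 (length 2)
  D: 000 (length 3)
  B: 001 (length 3)
  E: 10 (length 2)
  I: 01 (length 2)
Average code length: 190/87 = 2.1839 bits/symbol
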